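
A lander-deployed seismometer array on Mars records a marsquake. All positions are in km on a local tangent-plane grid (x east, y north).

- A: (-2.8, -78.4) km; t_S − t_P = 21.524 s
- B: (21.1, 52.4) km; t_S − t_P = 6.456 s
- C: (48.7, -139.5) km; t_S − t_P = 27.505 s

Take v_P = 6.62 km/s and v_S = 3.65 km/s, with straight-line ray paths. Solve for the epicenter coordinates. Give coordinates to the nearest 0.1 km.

Distance from S−P lag: d = Δt · v_P v_S / (v_P − v_S) = Δt · (6.62·3.65)/(6.62−3.65) ≈ 8.1357·Δt.
So d_A = 175.11, d_B = 52.52, d_C = 223.77 km.
Circle about each station: (x + 2.8)² + (y + 78.4)² = 175.11²; (x − 21.1)² + (y − 52.4)² = 52.52²; (x − 48.7)² + (y + 139.5)² = 223.77².
Subtracting the A equation from the B and C equations removes the quadratic terms:
47.8 x + 261.6 y = 24941.73
103.0 x − 122.2 y = -3731.96
Solving the 2×2 system: x ≈ 63.2, y ≈ 83.8 km.

63.2 km east, 83.8 km north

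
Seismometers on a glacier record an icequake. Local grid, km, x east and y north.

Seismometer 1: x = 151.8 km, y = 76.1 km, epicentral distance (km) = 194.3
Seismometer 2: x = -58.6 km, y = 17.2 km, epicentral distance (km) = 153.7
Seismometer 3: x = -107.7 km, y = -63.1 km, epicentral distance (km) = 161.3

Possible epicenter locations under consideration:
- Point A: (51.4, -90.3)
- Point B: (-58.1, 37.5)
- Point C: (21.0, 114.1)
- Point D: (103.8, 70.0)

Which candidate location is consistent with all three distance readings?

Point A

For each candidate, compare |candidate − station| to the reported distance:
Point A: residuals Seismometer 1 0.0, Seismometer 2 0.1, Seismometer 3 0.1 → max 0.1 km
Point B: residuals Seismometer 1 19.1, Seismometer 2 133.4, Seismometer 3 49.1 → max 133.4 km
Point C: residuals Seismometer 1 58.1, Seismometer 2 28.3, Seismometer 3 57.7 → max 58.1 km
Point D: residuals Seismometer 1 145.9, Seismometer 2 17.1, Seismometer 3 88.6 → max 145.9 km
Only Point A has all residuals ≈ 0.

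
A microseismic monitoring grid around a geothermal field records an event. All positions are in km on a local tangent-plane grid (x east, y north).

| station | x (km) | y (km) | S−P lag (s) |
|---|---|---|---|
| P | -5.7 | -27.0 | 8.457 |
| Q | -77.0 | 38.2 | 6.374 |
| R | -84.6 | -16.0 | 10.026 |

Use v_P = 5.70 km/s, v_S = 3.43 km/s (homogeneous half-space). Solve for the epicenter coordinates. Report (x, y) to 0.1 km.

Distance from S−P lag: d = Δt · v_P v_S / (v_P − v_S) = Δt · (5.70·3.43)/(5.70−3.43) ≈ 8.6128·Δt.
So d_P = 72.84, d_Q = 54.90, d_R = 86.35 km.
Circle about each station: (x + 5.7)² + (y + 27.0)² = 72.84²; (x + 77.0)² + (y − 38.2)² = 54.90²; (x + 84.6)² + (y + 16.0)² = 86.35².
Subtracting the P equation from the Q and R equations removes the quadratic terms:
-142.6 x + 130.4 y = 8918.41
-157.8 x + 22.0 y = 4501.01
Solving the 2×2 system: x ≈ -22.4, y ≈ 43.9 km.

(-22.4, 43.9)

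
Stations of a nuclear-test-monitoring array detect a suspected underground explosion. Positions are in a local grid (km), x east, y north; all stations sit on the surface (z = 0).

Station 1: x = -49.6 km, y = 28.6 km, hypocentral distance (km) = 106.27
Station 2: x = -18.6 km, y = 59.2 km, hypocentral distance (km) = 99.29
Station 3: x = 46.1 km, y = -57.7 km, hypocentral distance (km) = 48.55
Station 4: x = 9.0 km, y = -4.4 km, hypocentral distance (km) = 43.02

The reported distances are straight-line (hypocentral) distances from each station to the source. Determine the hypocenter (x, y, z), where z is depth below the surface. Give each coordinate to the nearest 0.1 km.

x ≈ 45.8 km, y ≈ -13.6 km, depth ≈ 20.3 km

Each station gives a sphere (x−x_i)² + (y−y_i)² + z² = d_i² (stations at z=0).
Subtracting the Station 1 sphere from Station 2 and Station 3: z² cancels, leaving linear equations in x and y:
62.0 x + 61.2 y = 2007.29
191.4 x − 172.6 y = 11112.59
Solving: x ≈ 45.798, y ≈ -13.597 km (keep extra digits for the depth step; rounded: 45.8, -13.6).
Then from the Station 1 sphere: z² = 106.27² − (x + 49.6)² − (y − 28.6)² with x = 45.798, y = -13.597, so z ≈ 20.296 ≈ 20.3 km.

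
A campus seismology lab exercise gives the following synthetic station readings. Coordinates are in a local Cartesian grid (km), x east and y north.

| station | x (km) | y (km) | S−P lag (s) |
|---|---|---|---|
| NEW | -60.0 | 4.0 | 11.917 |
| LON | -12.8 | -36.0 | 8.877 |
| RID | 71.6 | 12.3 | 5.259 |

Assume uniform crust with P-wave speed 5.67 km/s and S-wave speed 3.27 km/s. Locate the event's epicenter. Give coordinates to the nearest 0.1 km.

x ≈ 31.2 km, y ≈ 16.6 km

Distance from S−P lag: d = Δt · v_P v_S / (v_P − v_S) = Δt · (5.67·3.27)/(5.67−3.27) ≈ 7.7254·Δt.
So d_NEW = 92.06, d_LON = 68.58, d_RID = 40.63 km.
Circle about each station: (x + 60.0)² + (y − 4.0)² = 92.06²; (x + 12.8)² + (y + 36.0)² = 68.58²; (x − 71.6)² + (y − 12.3)² = 40.63².
Subtracting the NEW equation from the LON and RID equations removes the quadratic terms:
94.4 x − 80.0 y = 1615.67
263.2 x + 16.6 y = 8486.10
Solving the 2×2 system: x ≈ 31.2, y ≈ 16.6 km.
Check against NEW (with the unrounded x, y): √((x + 60.0)²+(y − 4.0)²) = 92.06 ≈ 92.06 km. ✓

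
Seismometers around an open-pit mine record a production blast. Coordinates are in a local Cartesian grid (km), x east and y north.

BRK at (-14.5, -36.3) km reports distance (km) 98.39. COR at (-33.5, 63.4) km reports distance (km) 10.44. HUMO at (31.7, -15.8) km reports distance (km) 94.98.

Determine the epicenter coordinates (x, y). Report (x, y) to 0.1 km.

(-23.2, 61.7)

Circle about each station: (x + 14.5)² + (y + 36.3)² = 98.39²; (x + 33.5)² + (y − 63.4)² = 10.44²; (x − 31.7)² + (y + 15.8)² = 94.98².
Subtracting the BRK equation from the COR and HUMO equations removes the quadratic terms:
-38.0 x + 199.4 y = 13185.47
92.4 x + 41.0 y = 385.98
Solving the 2×2 system: x ≈ -23.2, y ≈ 61.7 km.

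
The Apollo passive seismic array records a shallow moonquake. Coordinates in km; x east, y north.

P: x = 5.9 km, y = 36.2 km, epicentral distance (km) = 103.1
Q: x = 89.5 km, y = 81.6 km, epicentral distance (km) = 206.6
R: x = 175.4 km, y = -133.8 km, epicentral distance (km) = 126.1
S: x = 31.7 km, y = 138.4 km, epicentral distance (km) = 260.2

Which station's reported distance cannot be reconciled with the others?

Solve using three stations at a time. Using Q, R, S (subtract circle equations pairwise → linear system) gives (x, y) ≈ (49.8, -121.2).
Distances from that point to each station vs reported:
  P: calculated 163.4 vs reported 103.1 → residual 60.3 km
  Q: calculated 206.7 vs reported 206.6 → residual 0.1 km
  R: calculated 126.2 vs reported 126.1 → residual 0.1 km
  S: calculated 260.3 vs reported 260.2 → residual 0.1 km
Q, R, S are mutually consistent (residuals ≈ 0); P is off by 60.3 km.

P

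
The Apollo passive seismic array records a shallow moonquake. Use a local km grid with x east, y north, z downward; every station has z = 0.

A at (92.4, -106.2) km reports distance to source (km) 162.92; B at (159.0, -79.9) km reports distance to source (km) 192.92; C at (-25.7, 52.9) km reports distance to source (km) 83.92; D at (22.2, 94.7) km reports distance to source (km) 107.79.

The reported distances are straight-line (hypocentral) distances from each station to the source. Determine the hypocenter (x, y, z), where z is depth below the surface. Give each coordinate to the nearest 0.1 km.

Each station gives a sphere (x−x_i)² + (y−y_i)² + z² = d_i² (stations at z=0).
Subtracting the A sphere from B and C: z² cancels, leaving linear equations in x and y:
133.2 x + 52.6 y = 1173.61
-236.2 x + 318.2 y = 3143.06
Solving: x ≈ 3.797, y ≈ 12.696 km (keep extra digits for the depth step; rounded: 3.8, 12.7).
Then from the A sphere: z² = 162.92² − (x − 92.4)² − (y + 106.2)² with x = 3.797, y = 12.696, so z ≈ 67.499 ≈ 67.5 km.

x ≈ 3.8 km, y ≈ 12.7 km, depth ≈ 67.5 km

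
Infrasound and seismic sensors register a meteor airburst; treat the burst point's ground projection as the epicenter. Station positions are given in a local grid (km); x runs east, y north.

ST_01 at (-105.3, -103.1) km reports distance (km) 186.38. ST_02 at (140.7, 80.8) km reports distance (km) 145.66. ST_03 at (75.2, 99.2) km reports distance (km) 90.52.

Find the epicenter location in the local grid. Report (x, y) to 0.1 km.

Circle about each station: (x + 105.3)² + (y + 103.1)² = 186.38²; (x − 140.7)² + (y − 80.8)² = 145.66²; (x − 75.2)² + (y − 99.2)² = 90.52².
Subtracting the ST_01 equation from the ST_02 and ST_03 equations removes the quadratic terms:
492.0 x + 367.8 y = 18128.10
361.0 x + 404.6 y = 20321.61
Solving the 2×2 system: x ≈ -2.1, y ≈ 52.1 km.

-2.1 km east, 52.1 km north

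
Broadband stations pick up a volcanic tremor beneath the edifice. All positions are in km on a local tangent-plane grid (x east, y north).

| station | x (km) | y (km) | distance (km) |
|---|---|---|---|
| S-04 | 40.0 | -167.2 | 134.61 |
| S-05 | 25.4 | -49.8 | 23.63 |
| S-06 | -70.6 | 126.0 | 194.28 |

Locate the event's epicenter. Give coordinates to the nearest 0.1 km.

Circle about each station: (x − 40.0)² + (y + 167.2)² = 134.61²; (x − 25.4)² + (y + 49.8)² = 23.63²; (x + 70.6)² + (y − 126.0)² = 194.28².
Subtracting the S-04 equation from the S-05 and S-06 equations removes the quadratic terms:
-29.2 x + 234.8 y = -8869.16
-221.2 x + 586.4 y = -28320.35
Solving the 2×2 system: x ≈ 41.6, y ≈ -32.6 km.

41.6 km east, -32.6 km north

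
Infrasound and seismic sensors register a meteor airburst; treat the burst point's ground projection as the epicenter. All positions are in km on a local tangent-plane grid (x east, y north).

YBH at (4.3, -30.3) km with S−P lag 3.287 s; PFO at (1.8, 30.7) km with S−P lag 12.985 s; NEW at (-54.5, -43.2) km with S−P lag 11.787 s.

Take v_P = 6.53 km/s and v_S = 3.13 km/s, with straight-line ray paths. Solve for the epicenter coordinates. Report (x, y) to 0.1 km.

Distance from S−P lag: d = Δt · v_P v_S / (v_P − v_S) = Δt · (6.53·3.13)/(6.53−3.13) ≈ 6.0114·Δt.
So d_YBH = 19.76, d_PFO = 78.06, d_NEW = 70.86 km.
Circle about each station: (x − 4.3)² + (y + 30.3)² = 19.76²; (x − 1.8)² + (y − 30.7)² = 78.06²; (x + 54.5)² + (y + 43.2)² = 70.86².
Subtracting the YBH equation from the PFO and NEW equations removes the quadratic terms:
-5.0 x + 122.0 y = -5693.76
-117.6 x − 25.8 y = -730.77
Solving the 2×2 system: x ≈ 16.3, y ≈ -46.0 km.

16.3 km east, -46.0 km north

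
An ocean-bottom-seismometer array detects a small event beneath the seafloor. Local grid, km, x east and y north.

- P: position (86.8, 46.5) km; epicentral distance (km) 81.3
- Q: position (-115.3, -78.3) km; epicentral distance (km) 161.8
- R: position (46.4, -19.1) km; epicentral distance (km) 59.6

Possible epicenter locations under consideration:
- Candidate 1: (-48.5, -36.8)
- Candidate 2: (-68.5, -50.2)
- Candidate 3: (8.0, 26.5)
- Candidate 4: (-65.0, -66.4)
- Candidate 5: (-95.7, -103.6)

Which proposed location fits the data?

For each candidate, compare |candidate − station| to the reported distance:
Candidate 1: residuals P 77.6, Q 83.2, R 36.9 → max 83.2 km
Candidate 2: residuals P 101.6, Q 107.2, R 59.4 → max 107.2 km
Candidate 3: residuals P 0.0, Q 0.0, R 0.0 → max 0.0 km
Candidate 4: residuals P 107.9, Q 110.1, R 61.4 → max 110.1 km
Candidate 5: residuals P 155.0, Q 129.8, R 105.7 → max 155.0 km
Only Candidate 3 has all residuals ≈ 0.

Candidate 3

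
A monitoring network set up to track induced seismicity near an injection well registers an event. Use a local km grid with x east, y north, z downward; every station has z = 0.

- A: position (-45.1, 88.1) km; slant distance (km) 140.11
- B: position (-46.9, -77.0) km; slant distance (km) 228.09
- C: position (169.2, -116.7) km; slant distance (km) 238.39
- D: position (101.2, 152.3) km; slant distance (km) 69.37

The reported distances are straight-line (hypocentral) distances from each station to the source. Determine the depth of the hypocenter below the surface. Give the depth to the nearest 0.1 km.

z ≈ 45.7 km

Each station gives a sphere (x−x_i)² + (y−y_i)² + z² = d_i² (stations at z=0).
Subtracting the A sphere from B and C: z² cancels, leaving linear equations in x and y:
-3.6 x − 330.2 y = -34061.25
428.6 x − 409.6 y = -4747.07
Solving: x ≈ 86.602, y ≈ 102.209 km (keep extra digits for the depth step; rounded: 86.6, 102.2).
Then from the A sphere: z² = 140.11² − (x + 45.1)² − (y − 88.1)² with x = 86.602, y = 102.209, so z ≈ 45.676 ≈ 45.7 km.
Check against D (with the unrounded solution): distance 69.34 ≈ 69.37 km. ✓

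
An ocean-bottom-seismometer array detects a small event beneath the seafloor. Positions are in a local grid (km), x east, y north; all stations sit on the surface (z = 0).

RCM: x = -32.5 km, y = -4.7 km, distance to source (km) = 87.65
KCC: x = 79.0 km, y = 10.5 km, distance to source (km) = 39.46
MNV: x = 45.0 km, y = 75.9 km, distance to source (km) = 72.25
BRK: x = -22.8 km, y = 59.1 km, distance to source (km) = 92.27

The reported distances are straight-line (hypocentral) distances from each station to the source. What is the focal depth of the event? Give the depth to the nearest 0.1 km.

Each station gives a sphere (x−x_i)² + (y−y_i)² + z² = d_i² (stations at z=0).
Subtracting the RCM sphere from KCC and MNV: z² cancels, leaving linear equations in x and y:
223.0 x + 30.4 y = 11398.34
155.0 x + 161.2 y = 9169.93
Solving: x ≈ 49.900, y ≈ 8.905 km (keep extra digits for the depth step; rounded: 49.9, 8.9).
Then from the RCM sphere: z² = 87.65² − (x + 32.5)² − (y + 4.7)² with x = 49.900, y = 8.905, so z ≈ 26.602 ≈ 26.6 km.

z ≈ 26.6 km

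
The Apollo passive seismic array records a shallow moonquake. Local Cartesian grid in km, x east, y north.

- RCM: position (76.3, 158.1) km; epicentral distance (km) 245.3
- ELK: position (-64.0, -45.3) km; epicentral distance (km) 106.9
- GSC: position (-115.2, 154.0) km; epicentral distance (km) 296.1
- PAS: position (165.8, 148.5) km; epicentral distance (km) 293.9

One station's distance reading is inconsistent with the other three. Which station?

Solve using three stations at a time. Using ELK, GSC, PAS (subtract circle equations pairwise → linear system) gives (x, y) ≈ (22.5, -108.1).
Distances from that point to each station vs reported:
  RCM: calculated 271.6 vs reported 245.3 → residual 26.3 km
  ELK: calculated 106.9 vs reported 106.9 → residual 0.0 km
  GSC: calculated 296.1 vs reported 296.1 → residual 0.0 km
  PAS: calculated 293.9 vs reported 293.9 → residual 0.0 km
ELK, GSC, PAS are mutually consistent (residuals ≈ 0); RCM is off by 26.3 km.

RCM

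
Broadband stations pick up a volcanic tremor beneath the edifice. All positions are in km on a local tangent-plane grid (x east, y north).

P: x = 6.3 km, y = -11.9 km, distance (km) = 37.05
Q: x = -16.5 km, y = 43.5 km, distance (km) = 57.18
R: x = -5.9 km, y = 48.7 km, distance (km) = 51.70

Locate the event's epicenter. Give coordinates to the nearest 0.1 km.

Circle about each station: (x − 6.3)² + (y + 11.9)² = 37.05²; (x + 16.5)² + (y − 43.5)² = 57.18²; (x + 5.9)² + (y − 48.7)² = 51.70².
Subtracting pairs of circle equations eliminates x²+y² and gives linear equations (the radical axes):
-45.6 x + 110.8 y = 86.35
-24.4 x + 121.2 y = 925.01
Solving the 2×2 system: x ≈ 32.6, y ≈ 14.2 km.

32.6 km east, 14.2 km north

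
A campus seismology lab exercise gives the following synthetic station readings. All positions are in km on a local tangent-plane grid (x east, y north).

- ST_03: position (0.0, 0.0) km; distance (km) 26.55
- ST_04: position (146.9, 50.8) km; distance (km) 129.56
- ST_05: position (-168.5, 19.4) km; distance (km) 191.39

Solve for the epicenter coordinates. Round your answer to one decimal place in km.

x ≈ 22.8 km, y ≈ 13.6 km

Circle about each station: x² + y² = 26.55²; (x − 146.9)² + (y − 50.8)² = 129.56²; (x + 168.5)² + (y − 19.4)² = 191.39².
Subtracting the ST_03 equation from the ST_04 and ST_05 equations removes the quadratic terms:
293.8 x + 101.6 y = 8079.36
-337.0 x + 38.8 y = -7156.62
Solving the 2×2 system: x ≈ 22.8, y ≈ 13.6 km.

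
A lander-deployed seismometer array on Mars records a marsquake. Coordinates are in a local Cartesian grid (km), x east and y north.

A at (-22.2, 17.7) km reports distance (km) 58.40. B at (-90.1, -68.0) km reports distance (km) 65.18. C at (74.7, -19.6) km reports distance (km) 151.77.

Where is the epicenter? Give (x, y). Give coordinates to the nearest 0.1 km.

Circle about each station: (x + 22.2)² + (y − 17.7)² = 58.40²; (x + 90.1)² + (y + 68.0)² = 65.18²; (x − 74.7)² + (y + 19.6)² = 151.77².
Subtracting pairs of circle equations eliminates x²+y² and gives linear equations (the radical axes):
-135.8 x − 171.4 y = 11098.01
193.8 x − 74.6 y = -14465.45
Solving the 2×2 system: x ≈ -76.3, y ≈ -4.3 km.

x ≈ -76.3 km, y ≈ -4.3 km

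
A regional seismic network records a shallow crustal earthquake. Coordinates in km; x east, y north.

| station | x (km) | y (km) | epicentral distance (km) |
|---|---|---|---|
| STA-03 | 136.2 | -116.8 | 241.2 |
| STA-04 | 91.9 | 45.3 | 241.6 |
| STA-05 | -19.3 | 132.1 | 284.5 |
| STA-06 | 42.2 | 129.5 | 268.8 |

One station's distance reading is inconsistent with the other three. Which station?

Solve using three stations at a time. Using STA-03, STA-04, STA-06 (subtract circle equations pairwise → linear system) gives (x, y) ≈ (-103.8, -95.9).
Distances from that point to each station vs reported:
  STA-03: calculated 240.9 vs reported 241.2 → residual 0.3 km
  STA-04: calculated 241.3 vs reported 241.6 → residual 0.3 km
  STA-05: calculated 243.1 vs reported 284.5 → residual 41.4 km
  STA-06: calculated 268.5 vs reported 268.8 → residual 0.3 km
STA-03, STA-04, STA-06 are mutually consistent (residuals ≈ 0); STA-05 is off by 41.4 km.

STA-05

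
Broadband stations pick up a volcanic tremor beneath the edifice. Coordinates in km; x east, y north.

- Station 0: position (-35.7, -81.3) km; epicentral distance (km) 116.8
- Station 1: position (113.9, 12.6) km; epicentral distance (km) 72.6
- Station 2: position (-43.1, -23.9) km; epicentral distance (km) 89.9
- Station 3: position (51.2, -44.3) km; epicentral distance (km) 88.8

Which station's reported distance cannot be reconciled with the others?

Station 3

Solve using three stations at a time. Using Station 0, Station 1, Station 2 (subtract circle equations pairwise → linear system) gives (x, y) ≈ (41.6, 6.3).
Distances from that point to each station vs reported:
  Station 0: calculated 116.8 vs reported 116.8 → residual 0.0 km
  Station 1: calculated 72.6 vs reported 72.6 → residual 0.0 km
  Station 2: calculated 89.9 vs reported 89.9 → residual 0.0 km
  Station 3: calculated 51.5 vs reported 88.8 → residual 37.3 km
Station 0, Station 1, Station 2 are mutually consistent (residuals ≈ 0); Station 3 is off by 37.3 km.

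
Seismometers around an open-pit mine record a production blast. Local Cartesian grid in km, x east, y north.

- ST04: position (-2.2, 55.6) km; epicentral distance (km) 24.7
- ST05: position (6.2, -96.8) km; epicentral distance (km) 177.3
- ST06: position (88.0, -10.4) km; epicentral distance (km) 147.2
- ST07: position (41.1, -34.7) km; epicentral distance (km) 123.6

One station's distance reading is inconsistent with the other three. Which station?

ST06

Solve using three stations at a time. Using ST04, ST05, ST07 (subtract circle equations pairwise → linear system) gives (x, y) ≈ (-4.5, 80.2).
Distances from that point to each station vs reported:
  ST04: calculated 24.7 vs reported 24.7 → residual 0.0 km
  ST05: calculated 177.3 vs reported 177.3 → residual 0.0 km
  ST06: calculated 129.5 vs reported 147.2 → residual 17.7 km
  ST07: calculated 123.6 vs reported 123.6 → residual 0.0 km
ST04, ST05, ST07 are mutually consistent (residuals ≈ 0); ST06 is off by 17.7 km.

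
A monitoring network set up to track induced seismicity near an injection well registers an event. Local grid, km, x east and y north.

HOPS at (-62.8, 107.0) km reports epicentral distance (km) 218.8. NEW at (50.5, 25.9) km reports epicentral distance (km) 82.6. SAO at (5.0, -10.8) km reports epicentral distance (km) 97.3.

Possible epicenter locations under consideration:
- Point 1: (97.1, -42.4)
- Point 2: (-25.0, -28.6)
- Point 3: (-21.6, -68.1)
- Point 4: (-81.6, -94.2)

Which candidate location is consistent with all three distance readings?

Point 1

For each candidate, compare |candidate − station| to the reported distance:
Point 1: residuals HOPS 0.0, NEW 0.1, SAO 0.1 → max 0.1 km
Point 2: residuals HOPS 78.0, NEW 10.5, SAO 62.4 → max 78.0 km
Point 3: residuals HOPS 38.9, NEW 35.9, SAO 34.1 → max 38.9 km
Point 4: residuals HOPS 16.7, NEW 95.9, SAO 22.9 → max 95.9 km
Only Point 1 has all residuals ≈ 0.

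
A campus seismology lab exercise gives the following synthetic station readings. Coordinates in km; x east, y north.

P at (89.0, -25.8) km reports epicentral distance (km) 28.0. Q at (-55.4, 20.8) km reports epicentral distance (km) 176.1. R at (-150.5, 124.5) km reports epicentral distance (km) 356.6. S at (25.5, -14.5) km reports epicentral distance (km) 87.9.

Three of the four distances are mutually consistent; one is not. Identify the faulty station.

Solve using three stations at a time. Using P, Q, S (subtract circle equations pairwise → linear system) gives (x, y) ≈ (107.2, -46.8).
Distances from that point to each station vs reported:
  P: calculated 27.8 vs reported 28.0 → residual 0.2 km
  Q: calculated 176.1 vs reported 176.1 → residual 0.0 km
  R: calculated 309.4 vs reported 356.6 → residual 47.2 km
  S: calculated 87.8 vs reported 87.9 → residual 0.1 km
P, Q, S are mutually consistent (residuals ≈ 0); R is off by 47.2 km.

R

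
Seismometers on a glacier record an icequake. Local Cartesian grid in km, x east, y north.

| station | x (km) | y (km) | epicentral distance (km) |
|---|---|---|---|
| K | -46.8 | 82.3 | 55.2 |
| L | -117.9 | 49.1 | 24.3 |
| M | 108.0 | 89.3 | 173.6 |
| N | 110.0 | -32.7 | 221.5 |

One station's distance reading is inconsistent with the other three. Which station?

Solve using three stations at a time. Using K, L, N (subtract circle equations pairwise → linear system) gives (x, y) ≈ (-94.0, 53.6).
Distances from that point to each station vs reported:
  K: calculated 55.2 vs reported 55.2 → residual 0.0 km
  L: calculated 24.3 vs reported 24.3 → residual 0.0 km
  M: calculated 205.1 vs reported 173.6 → residual 31.5 km
  N: calculated 221.5 vs reported 221.5 → residual 0.0 km
K, L, N are mutually consistent (residuals ≈ 0); M is off by 31.5 km.

M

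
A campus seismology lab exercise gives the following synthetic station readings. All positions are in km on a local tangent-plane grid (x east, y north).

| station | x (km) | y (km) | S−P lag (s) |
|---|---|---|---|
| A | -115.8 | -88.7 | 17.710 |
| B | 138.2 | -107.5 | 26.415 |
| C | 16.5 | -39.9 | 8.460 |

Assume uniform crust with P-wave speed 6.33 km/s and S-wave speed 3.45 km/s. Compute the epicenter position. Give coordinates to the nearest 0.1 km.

x ≈ -24.3 km, y ≈ 9.6 km

Distance from S−P lag: d = Δt · v_P v_S / (v_P − v_S) = Δt · (6.33·3.45)/(6.33−3.45) ≈ 7.5828·Δt.
So d_A = 134.29, d_B = 200.30, d_C = 64.15 km.
Circle about each station: (x + 115.8)² + (y + 88.7)² = 134.29²; (x − 138.2)² + (y + 107.5)² = 200.30²; (x − 16.5)² + (y + 39.9)² = 64.15².
Subtracting pairs of circle equations eliminates x²+y² and gives linear equations (the radical axes):
508.0 x − 37.6 y = -12708.13
264.6 x + 97.6 y = -5494.49
Solving the 2×2 system: x ≈ -24.3, y ≈ 9.6 km.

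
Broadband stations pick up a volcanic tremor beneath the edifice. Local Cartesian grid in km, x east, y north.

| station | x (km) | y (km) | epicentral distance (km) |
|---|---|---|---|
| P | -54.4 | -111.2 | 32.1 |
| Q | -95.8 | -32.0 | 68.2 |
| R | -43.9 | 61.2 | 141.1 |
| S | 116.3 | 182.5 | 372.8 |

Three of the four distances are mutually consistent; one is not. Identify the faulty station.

Solve using three stations at a time. Using P, Q, R (subtract circle equations pairwise → linear system) gives (x, y) ≈ (-47.2, -79.9).
Distances from that point to each station vs reported:
  P: calculated 32.1 vs reported 32.1 → residual 0.0 km
  Q: calculated 68.2 vs reported 68.2 → residual 0.0 km
  R: calculated 141.1 vs reported 141.1 → residual 0.0 km
  S: calculated 309.1 vs reported 372.8 → residual 63.7 km
P, Q, R are mutually consistent (residuals ≈ 0); S is off by 63.7 km.

S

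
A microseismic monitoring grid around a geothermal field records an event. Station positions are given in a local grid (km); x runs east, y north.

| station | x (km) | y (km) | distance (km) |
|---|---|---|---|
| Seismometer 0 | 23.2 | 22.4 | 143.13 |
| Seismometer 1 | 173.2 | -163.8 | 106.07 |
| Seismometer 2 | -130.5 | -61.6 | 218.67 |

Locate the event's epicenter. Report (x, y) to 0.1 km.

Circle about each station: (x − 23.2)² + (y − 22.4)² = 143.13²; (x − 173.2)² + (y + 163.8)² = 106.07²; (x + 130.5)² + (y + 61.6)² = 218.67².
Subtracting the Seismometer 0 equation from the Seismometer 1 and Seismometer 2 equations removes the quadratic terms:
300.0 x − 372.4 y = 65024.03
-307.4 x − 168.0 y = -7545.56
Solving the 2×2 system: x ≈ 83.3, y ≈ -107.5 km.
Check against Seismometer 0 (with the unrounded x, y): √((x − 23.2)²+(y − 22.4)²) = 143.13 ≈ 143.13 km. ✓

83.3 km east, -107.5 km north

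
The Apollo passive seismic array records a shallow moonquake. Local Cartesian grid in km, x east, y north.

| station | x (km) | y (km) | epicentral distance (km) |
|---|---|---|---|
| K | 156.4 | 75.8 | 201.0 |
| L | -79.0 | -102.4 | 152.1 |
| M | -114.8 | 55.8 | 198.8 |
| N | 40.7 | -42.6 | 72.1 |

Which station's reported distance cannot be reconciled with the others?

Solve using three stations at a time. Using K, L, N (subtract circle equations pairwise → linear system) gives (x, y) ≈ (73.1, -107.2).
Distances from that point to each station vs reported:
  K: calculated 201.1 vs reported 201.0 → residual 0.1 km
  L: calculated 152.2 vs reported 152.1 → residual 0.1 km
  M: calculated 248.7 vs reported 198.8 → residual 49.9 km
  N: calculated 72.3 vs reported 72.1 → residual 0.2 km
K, L, N are mutually consistent (residuals ≈ 0); M is off by 49.9 km.

M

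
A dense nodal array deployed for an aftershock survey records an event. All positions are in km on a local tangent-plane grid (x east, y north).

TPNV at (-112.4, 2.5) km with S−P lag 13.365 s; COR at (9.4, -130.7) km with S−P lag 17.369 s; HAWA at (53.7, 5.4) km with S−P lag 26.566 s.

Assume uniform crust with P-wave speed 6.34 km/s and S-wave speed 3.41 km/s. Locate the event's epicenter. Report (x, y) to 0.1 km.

(-114.0, -96.1)

Distance from S−P lag: d = Δt · v_P v_S / (v_P − v_S) = Δt · (6.34·3.41)/(6.34−3.41) ≈ 7.3786·Δt.
So d_TPNV = 98.62, d_COR = 128.16, d_HAWA = 196.02 km.
Circle about each station: (x + 112.4)² + (y − 2.5)² = 98.62²; (x − 9.4)² + (y + 130.7)² = 128.16²; (x − 53.7)² + (y − 5.4)² = 196.02².
Subtracting the TPNV equation from the COR and HAWA equations removes the quadratic terms:
243.6 x − 266.4 y = -2168.24
332.2 x + 5.8 y = -38425.10
Solving the 2×2 system: x ≈ -114.0, y ≈ -96.1 km.
Check against TPNV (with the unrounded x, y): √((x + 112.4)²+(y − 2.5)²) = 98.61 ≈ 98.62 km. ✓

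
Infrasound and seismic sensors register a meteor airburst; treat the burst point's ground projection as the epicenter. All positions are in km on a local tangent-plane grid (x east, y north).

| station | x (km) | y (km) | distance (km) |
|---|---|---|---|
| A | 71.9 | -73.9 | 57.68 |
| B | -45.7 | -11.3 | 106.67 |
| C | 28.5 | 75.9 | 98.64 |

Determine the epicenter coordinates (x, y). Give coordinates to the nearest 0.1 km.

Circle about each station: (x − 71.9)² + (y + 73.9)² = 57.68²; (x + 45.7)² + (y + 11.3)² = 106.67²; (x − 28.5)² + (y − 75.9)² = 98.64².
Subtracting the A equation from the B and C equations removes the quadratic terms:
-235.2 x + 125.2 y = -16466.15
-86.8 x + 299.6 y = -10460.63
Solving the 2×2 system: x ≈ 60.8, y ≈ -17.3 km.

x ≈ 60.8 km, y ≈ -17.3 km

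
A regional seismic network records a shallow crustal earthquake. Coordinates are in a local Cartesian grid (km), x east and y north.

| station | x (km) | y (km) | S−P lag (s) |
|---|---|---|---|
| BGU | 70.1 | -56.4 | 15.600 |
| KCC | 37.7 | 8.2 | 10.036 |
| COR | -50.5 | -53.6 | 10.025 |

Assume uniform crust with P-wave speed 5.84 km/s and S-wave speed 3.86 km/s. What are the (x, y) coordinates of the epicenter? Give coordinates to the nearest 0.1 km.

Distance from S−P lag: d = Δt · v_P v_S / (v_P − v_S) = Δt · (5.84·3.86)/(5.84−3.86) ≈ 11.3851·Δt.
So d_BGU = 177.61, d_KCC = 114.26, d_COR = 114.14 km.
Circle about each station: (x − 70.1)² + (y + 56.4)² = 177.61²; (x − 37.7)² + (y − 8.2)² = 114.26²; (x + 50.5)² + (y + 53.6)² = 114.14².
Subtracting pairs of circle equations eliminates x²+y² and gives linear equations (the radical axes):
-64.8 x + 129.2 y = 11883.52
-241.2 x + 5.6 y = 15845.61
Solving the 2×2 system: x ≈ -64.3, y ≈ 59.7 km.

(-64.3, 59.7)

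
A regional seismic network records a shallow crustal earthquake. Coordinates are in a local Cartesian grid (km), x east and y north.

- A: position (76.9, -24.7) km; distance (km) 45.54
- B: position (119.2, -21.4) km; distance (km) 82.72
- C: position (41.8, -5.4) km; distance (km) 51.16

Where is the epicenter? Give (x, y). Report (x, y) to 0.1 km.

Circle about each station: (x − 76.9)² + (y + 24.7)² = 45.54²; (x − 119.2)² + (y + 21.4)² = 82.72²; (x − 41.8)² + (y + 5.4)² = 51.16².
Subtracting pairs of circle equations eliminates x²+y² and gives linear equations (the radical axes):
84.6 x + 6.6 y = 3374.19
-70.2 x + 38.6 y = -5290.75
Solving the 2×2 system: x ≈ 44.3, y ≈ -56.5 km.
Check against A (with the unrounded x, y): √((x − 76.9)²+(y + 24.7)²) = 45.56 ≈ 45.54 km. ✓

44.3 km east, -56.5 km north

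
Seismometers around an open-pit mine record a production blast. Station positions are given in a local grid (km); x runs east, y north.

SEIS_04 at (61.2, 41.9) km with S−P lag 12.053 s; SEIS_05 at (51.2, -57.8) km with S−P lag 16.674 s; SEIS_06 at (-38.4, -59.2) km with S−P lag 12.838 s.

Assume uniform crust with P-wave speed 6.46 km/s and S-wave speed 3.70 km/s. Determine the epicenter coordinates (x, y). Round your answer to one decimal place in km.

x ≈ -42.7 km, y ≈ 51.9 km

Distance from S−P lag: d = Δt · v_P v_S / (v_P − v_S) = Δt · (6.46·3.70)/(6.46−3.70) ≈ 8.6601·Δt.
So d_SEIS_04 = 104.38, d_SEIS_05 = 144.40, d_SEIS_06 = 111.18 km.
Circle about each station: (x − 61.2)² + (y − 41.9)² = 104.38²; (x − 51.2)² + (y + 57.8)² = 144.40²; (x + 38.4)² + (y + 59.2)² = 111.18².
Subtracting the SEIS_04 equation from the SEIS_05 and SEIS_06 equations removes the quadratic terms:
-20.0 x − 199.4 y = -9494.95
-199.2 x − 202.2 y = -1987.66
Solving the 2×2 system: x ≈ -42.7, y ≈ 51.9 km.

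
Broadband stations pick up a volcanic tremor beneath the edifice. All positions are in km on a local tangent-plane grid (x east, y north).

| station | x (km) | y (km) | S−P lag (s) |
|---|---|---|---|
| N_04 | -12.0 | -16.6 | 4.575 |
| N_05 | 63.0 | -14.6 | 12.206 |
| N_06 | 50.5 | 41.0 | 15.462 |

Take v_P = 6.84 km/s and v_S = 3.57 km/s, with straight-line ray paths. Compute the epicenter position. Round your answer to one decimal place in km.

x ≈ -21.2 km, y ≈ -49.5 km

Distance from S−P lag: d = Δt · v_P v_S / (v_P − v_S) = Δt · (6.84·3.57)/(6.84−3.57) ≈ 7.4675·Δt.
So d_N_04 = 34.16, d_N_05 = 91.15, d_N_06 = 115.46 km.
Circle about each station: (x + 12.0)² + (y + 16.6)² = 34.16²; (x − 63.0)² + (y + 14.6)² = 91.15²; (x − 50.5)² + (y − 41.0)² = 115.46².
Subtracting the N_04 equation from the N_05 and N_06 equations removes the quadratic terms:
150.0 x + 4.0 y = -3378.82
125.0 x + 115.2 y = -8352.42
Solving the 2×2 system: x ≈ -21.2, y ≈ -49.5 km.
Check against N_04 (with the unrounded x, y): √((x + 12.0)²+(y + 16.6)²) = 34.16 ≈ 34.16 km. ✓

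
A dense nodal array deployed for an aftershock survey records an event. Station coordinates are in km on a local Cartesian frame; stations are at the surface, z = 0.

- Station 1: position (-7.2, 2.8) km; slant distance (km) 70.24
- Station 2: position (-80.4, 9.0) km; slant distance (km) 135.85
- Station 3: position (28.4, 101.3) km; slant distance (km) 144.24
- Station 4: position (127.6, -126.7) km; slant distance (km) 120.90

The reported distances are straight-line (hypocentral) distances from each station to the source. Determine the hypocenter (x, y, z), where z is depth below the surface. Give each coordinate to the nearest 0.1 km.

x ≈ 44.6 km, y ≈ -40.8 km, depth ≈ 18.7 km

Each station gives a sphere (x−x_i)² + (y−y_i)² + z² = d_i² (stations at z=0).
Subtracting the Station 1 sphere from Station 2 and Station 3: z² cancels, leaving linear equations in x and y:
-146.4 x + 12.4 y = -7036.08
71.2 x + 197.0 y = -4862.95
Solving: x ≈ 44.604, y ≈ -40.806 km (keep extra digits for the depth step; rounded: 44.6, -40.8).
Then from the Station 1 sphere: z² = 70.24² − (x + 7.2)² − (y − 2.8)² with x = 44.604, y = -40.806, so z ≈ 18.669 ≈ 18.7 km.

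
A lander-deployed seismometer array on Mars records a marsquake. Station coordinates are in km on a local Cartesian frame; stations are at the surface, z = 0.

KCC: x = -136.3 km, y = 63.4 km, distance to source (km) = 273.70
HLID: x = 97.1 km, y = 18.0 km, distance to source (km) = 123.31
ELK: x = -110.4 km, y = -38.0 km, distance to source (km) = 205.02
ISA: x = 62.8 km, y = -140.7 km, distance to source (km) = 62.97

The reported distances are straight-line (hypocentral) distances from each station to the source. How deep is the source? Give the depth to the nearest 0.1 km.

41.4 km

Each station gives a sphere (x−x_i)² + (y−y_i)² + z² = d_i² (stations at z=0).
Subtracting the KCC sphere from HLID and ELK: z² cancels, leaving linear equations in x and y:
466.8 x − 90.8 y = 46861.49
51.8 x − 202.8 y = 23913.40
Solving: x ≈ 81.502, y ≈ -97.099 km (keep extra digits for the depth step; rounded: 81.5, -97.1).
Then from the KCC sphere: z² = 273.70² − (x + 136.3)² − (y − 63.4)² with x = 81.502, y = -97.099, so z ≈ 41.401 ≈ 41.4 km.
Check against ISA (with the unrounded solution): distance 62.97 ≈ 62.97 km. ✓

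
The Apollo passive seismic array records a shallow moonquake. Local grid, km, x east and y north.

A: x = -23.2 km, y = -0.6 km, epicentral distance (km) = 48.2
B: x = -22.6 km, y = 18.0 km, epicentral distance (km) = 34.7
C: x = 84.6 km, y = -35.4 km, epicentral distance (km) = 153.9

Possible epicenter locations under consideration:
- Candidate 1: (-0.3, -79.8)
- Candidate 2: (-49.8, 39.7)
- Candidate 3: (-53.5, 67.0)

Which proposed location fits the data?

Candidate 2

For each candidate, compare |candidate − station| to the reported distance:
Candidate 1: residuals A 34.2, B 65.6, C 58.1 → max 65.6 km
Candidate 2: residuals A 0.1, B 0.1, C 0.1 → max 0.1 km
Candidate 3: residuals A 25.9, B 23.2, C 18.0 → max 25.9 km
Only Candidate 2 has all residuals ≈ 0.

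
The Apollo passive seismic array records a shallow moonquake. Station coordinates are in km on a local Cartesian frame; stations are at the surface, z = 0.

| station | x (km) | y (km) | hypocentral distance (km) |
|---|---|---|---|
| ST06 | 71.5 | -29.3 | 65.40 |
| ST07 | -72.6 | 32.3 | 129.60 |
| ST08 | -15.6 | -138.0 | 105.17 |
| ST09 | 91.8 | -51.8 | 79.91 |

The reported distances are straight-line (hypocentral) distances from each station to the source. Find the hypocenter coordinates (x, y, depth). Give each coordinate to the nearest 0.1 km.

Each station gives a sphere (x−x_i)² + (y−y_i)² + z² = d_i² (stations at z=0).
Subtracting the ST06 sphere from ST07 and ST08: z² cancels, leaving linear equations in x and y:
-288.2 x + 123.2 y = -12175.69
-174.2 x − 217.4 y = 6533.05
Solving: x ≈ 21.900, y ≈ -47.599 km (keep extra digits for the depth step; rounded: 21.9, -47.6).
Then from the ST06 sphere: z² = 65.40² − (x − 71.5)² − (y + 29.3)² with x = 21.900, y = -47.599, so z ≈ 38.499 ≈ 38.5 km.

x ≈ 21.9 km, y ≈ -47.6 km, depth ≈ 38.5 km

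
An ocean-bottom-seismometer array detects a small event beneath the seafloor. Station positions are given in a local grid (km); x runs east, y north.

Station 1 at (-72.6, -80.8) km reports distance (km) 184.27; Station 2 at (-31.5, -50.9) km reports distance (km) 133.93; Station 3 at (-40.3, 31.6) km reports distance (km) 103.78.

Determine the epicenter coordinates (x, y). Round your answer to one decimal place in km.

Circle about each station: (x + 72.6)² + (y + 80.8)² = 184.27²; (x + 31.5)² + (y + 50.9)² = 133.93²; (x + 40.3)² + (y − 31.6)² = 103.78².
Subtracting the Station 1 equation from the Station 2 and Station 3 equations removes the quadratic terms:
82.2 x + 59.8 y = 7801.85
64.6 x + 224.8 y = 14008.39
Solving the 2×2 system: x ≈ 62.7, y ≈ 44.3 km.

(62.7, 44.3)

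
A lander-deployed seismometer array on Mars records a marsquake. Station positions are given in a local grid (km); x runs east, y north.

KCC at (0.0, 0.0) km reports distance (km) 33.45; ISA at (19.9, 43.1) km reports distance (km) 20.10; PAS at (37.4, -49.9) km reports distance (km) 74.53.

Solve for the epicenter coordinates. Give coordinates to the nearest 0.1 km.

Circle about each station: x² + y² = 33.45²; (x − 19.9)² + (y − 43.1)² = 20.10²; (x − 37.4)² + (y + 49.9)² = 74.53².
Subtracting the KCC equation from the ISA and PAS equations removes the quadratic terms:
39.8 x + 86.2 y = 2968.51
74.8 x − 99.8 y = -547.05
Solving the 2×2 system: x ≈ 23.9, y ≈ 23.4 km.
Check against KCC (with the unrounded x, y): √(x²+y²) = 33.45 ≈ 33.45 km. ✓

23.9 km east, 23.4 km north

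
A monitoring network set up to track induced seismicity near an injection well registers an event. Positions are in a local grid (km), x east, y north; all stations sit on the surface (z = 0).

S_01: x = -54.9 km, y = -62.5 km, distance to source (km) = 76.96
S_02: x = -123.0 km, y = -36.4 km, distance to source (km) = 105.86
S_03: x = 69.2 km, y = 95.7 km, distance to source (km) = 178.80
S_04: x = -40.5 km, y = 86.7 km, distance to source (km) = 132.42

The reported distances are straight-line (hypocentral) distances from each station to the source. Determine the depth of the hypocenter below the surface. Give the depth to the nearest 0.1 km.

Each station gives a sphere (x−x_i)² + (y−y_i)² + z² = d_i² (stations at z=0).
Subtracting the S_01 sphere from S_02 and S_03: z² cancels, leaving linear equations in x and y:
-136.2 x + 52.2 y = 4250.20
248.2 x + 316.4 y = -19019.73
Solving: x ≈ -41.706, y ≈ -27.397 km (keep extra digits for the depth step; rounded: -41.7, -27.4).
Then from the S_01 sphere: z² = 76.96² − (x + 54.9)² − (y + 62.5)² with x = -41.706, y = -27.397, so z ≈ 67.205 ≈ 67.2 km.
Check against S_04 (with the unrounded solution): distance 132.42 ≈ 132.42 km. ✓

67.2 km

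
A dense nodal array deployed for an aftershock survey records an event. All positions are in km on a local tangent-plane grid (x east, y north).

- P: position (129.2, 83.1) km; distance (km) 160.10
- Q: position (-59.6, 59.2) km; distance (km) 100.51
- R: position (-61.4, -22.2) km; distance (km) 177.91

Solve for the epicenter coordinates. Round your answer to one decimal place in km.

Circle about each station: (x − 129.2)² + (y − 83.1)² = 160.10²; (x + 59.6)² + (y − 59.2)² = 100.51²; (x + 61.4)² + (y + 22.2)² = 177.91².
Subtracting the P equation from the Q and R equations removes the quadratic terms:
-377.6 x − 47.8 y = -1011.70
-381.2 x − 210.6 y = -25355.41
Solving the 2×2 system: x ≈ -16.3, y ≈ 149.9 km.
Check against P (with the unrounded x, y): √((x − 129.2)²+(y − 83.1)²) = 160.09 ≈ 160.10 km. ✓

(-16.3, 149.9)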